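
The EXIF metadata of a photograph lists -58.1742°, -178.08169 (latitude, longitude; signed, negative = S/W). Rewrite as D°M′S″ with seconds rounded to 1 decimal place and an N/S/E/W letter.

Latitude is negative → S; |value| = 58.174200
Latitude: 0.174200 × 60 = 10.45200′ → 10′, remainder × 60 = 27.120″
Longitude is negative → W; |value| = 178.081690
Longitude: 0.081690 × 60 = 4.90140′ → 4′, remainder × 60 = 54.084″

58°10′27.1″ S, 178°04′54.1″ W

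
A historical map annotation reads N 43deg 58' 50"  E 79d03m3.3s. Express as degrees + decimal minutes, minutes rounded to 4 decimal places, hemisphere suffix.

43° 58.8333′ N, 79° 3.0550′ E

φ: 58 + 50/60 = 58.833333′
Longitude: seconds/60 = 0.05500; minutes = 3 + 0.05500 = 3.055000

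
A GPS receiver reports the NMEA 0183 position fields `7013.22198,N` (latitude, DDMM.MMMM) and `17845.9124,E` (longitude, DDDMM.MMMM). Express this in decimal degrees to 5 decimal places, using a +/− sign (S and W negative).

70.22037, 178.76521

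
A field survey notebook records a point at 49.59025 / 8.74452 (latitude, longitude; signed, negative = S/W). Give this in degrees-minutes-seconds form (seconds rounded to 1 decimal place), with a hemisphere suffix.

Latitude: whole degrees 49; 35.41500′ → 35′ and 24.900″
λ: 0.744520° → 44.67120′; 0.67120 × 60 = 40.272″

49°35′24.9″ N, 8°44′40.3″ E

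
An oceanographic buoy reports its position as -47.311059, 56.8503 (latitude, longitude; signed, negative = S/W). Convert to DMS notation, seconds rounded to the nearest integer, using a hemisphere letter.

Latitude is negative → S; |value| = 47.311059
Latitude: 0.311059° → 18.66354′; 0.66354 × 60 = 39.81″
Longitude: 0.850300 × 60 = 51.01800′ → 51′, remainder × 60 = 1.08″

47°18′40″ S, 56°51′1″ E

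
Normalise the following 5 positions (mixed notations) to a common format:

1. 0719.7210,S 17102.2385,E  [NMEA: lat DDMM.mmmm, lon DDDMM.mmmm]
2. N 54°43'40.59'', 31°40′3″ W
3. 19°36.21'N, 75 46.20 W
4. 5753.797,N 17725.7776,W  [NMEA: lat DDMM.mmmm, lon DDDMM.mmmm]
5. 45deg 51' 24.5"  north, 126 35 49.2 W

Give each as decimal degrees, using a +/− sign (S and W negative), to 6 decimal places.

1. -7.328683, 171.037308
2. 54.727942, -31.667500
3. 19.603500, -75.770000
4. 57.896617, -177.429627
5. 45.856806, -126.597000

Point 1:
  Lat: degrees = first 2 digits = 7, minutes = 19.721; 7 + 19.721/60 = 7.3286833
  hemisphere S, so the sign is −
  Longitude: split at 3 digits → 171° and 2.2385′; 171 + 2.2385/60 = 171.0373083
  E ⇒ keep positive
Point 2:
  φ: 54° + 43/60 + 40.59/3600 = 54 + 0.716667 + 0.011275 = 54.7279417
  N ⇒ keep positive
  Longitude: 31° + 40/60 + 3/3600 = 31 + 0.666667 + 0.000833 = 31.6675000
  W → negative
Point 3:
  φ: 19 + 36.21/60 = 19.6035000
  N ⇒ keep positive
  λ: 46.2′ = 0.770000°; total 75.7700000
  W ⇒ negate
Point 4:
  Latitude: split at 2 digits → 57° and 53.797′; 57 + 53.797/60 = 57.8966167
  N ⇒ keep positive
  Lon: split at 3 digits → 177° and 25.7776′; 177 + 25.7776/60 = 177.4296267
  W → negative
Point 5:
  Latitude: 45 + 51/60 + 24.5/3600 = 45.8568056
  N → positive
  Lon: 126° + 35/60 + 49.2/3600 = 126 + 0.583333 + 0.013667 = 126.5970000
  W ⇒ negate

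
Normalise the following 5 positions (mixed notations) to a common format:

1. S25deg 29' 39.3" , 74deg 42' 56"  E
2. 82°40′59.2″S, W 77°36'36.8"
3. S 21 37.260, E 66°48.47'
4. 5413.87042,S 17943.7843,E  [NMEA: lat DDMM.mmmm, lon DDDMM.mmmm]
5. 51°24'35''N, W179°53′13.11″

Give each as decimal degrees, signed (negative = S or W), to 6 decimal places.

Point 1:
  Latitude: 29′ + 39.3″ = 29.65500′; 25 + 29.65500/60 = 25.4942500
  hemisphere S, so the sign is −
  Longitude: 74 + 42/60 + 56/3600 = 74.7155556
  E ⇒ keep positive
Point 2:
  Lat: 82 + 40/60 + 59.2/3600 = 82.6831111
  S → negative
  Longitude: 77° + 36/60 + 36.8/3600 = 77 + 0.600000 + 0.010222 = 77.6102222
  W ⇒ negate
Point 3:
  Lat: 37.26′ = 0.621000°; total 21.6210000
  S → negative
  Lon: 66 + 48.47/60 = 66.8078333
  E → positive
Point 4:
  Lat: degrees = first 2 digits = 54, minutes = 13.87042; 54 + 13.87042/60 = 54.2311737
  hemisphere S, so the sign is −
  λ: split at 3 digits → 179° and 43.7843′; 179 + 43.7843/60 = 179.7297383
  E ⇒ keep positive
Point 5:
  φ: 24′ + 35″ = 24.58333′; 51 + 24.58333/60 = 51.4097222
  N ⇒ keep positive
  Lon: 179 + 53/60 + 13.11/3600 = 179.8869750
  W ⇒ negate

1. -25.494250, 74.715556
2. -82.683111, -77.610222
3. -21.621000, 66.807833
4. -54.231174, 179.729738
5. 51.409722, -179.886975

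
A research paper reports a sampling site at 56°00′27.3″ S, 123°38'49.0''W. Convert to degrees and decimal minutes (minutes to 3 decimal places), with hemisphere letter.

Latitude: 0 + 27.3/60 = 0.45500′
Longitude: 38 + 49/60 = 38.81667′

56° 0.455′ S, 123° 38.817′ W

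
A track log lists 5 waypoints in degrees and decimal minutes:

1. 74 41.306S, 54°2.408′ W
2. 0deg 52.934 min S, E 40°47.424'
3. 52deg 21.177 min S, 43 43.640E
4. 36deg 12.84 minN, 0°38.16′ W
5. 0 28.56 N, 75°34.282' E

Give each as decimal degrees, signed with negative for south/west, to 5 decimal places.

1. -74.68843, -54.04013
2. -0.88223, 40.79040
3. -52.35295, 43.72733
4. 36.21400, -0.63600
5. 0.47600, 75.57137

Point 1:
  φ: 41.306′ = 0.688433°; total 74.688433
  hemisphere S, so the sign is −
  Longitude: 2.408′ = 0.040133°; total 54.040133
  W ⇒ negate
Point 2:
  Latitude: 52.934′ = 0.882233°; total 0.882233
  S → negative
  Lon: 40 + 47.424/60 = 40.790400
  E → positive
Point 3:
  Lat: 52 + 21.177/60 = 52.352950
  S → negative
  λ: 43 + 43.64/60 = 43.727333
  E ⇒ keep positive
Point 4:
  Lat: 36 + 12.84/60 = 36.214000
  N → positive
  Longitude: 0 + 38.16/60 = 0.636000
  hemisphere W, so the sign is −
Point 5:
  Latitude: 28.56′ = 0.476000°; total 0.476000
  N → positive
  Longitude: 34.282′ = 0.571367°; total 75.571367
  E → positive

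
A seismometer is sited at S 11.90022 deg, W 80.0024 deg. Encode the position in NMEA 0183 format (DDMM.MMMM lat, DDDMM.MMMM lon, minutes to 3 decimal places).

Lat: minutes = (11.900220 − 11) × 60 = 54.01320
Lon: 80° + 0.002400 × 60 = 80° 0.14400′

1154.013,S / 08000.144,W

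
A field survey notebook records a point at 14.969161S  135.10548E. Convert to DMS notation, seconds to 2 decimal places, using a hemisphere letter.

Lat: 0.969161° → 58.14966′; 0.14966 × 60 = 8.9796″
λ: whole degrees 135; 6.32880′ → 6′ and 19.7280″

14°58′8.98″ S, 135°06′19.73″ E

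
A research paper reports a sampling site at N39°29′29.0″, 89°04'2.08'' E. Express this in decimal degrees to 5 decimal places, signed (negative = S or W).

Lat: 39 + 29/60 + 29/3600 = 39.491389
N → positive
Longitude: 89 + 4/60 + 2.08/3600 = 89.067244
E → positive

39.49139, 89.06724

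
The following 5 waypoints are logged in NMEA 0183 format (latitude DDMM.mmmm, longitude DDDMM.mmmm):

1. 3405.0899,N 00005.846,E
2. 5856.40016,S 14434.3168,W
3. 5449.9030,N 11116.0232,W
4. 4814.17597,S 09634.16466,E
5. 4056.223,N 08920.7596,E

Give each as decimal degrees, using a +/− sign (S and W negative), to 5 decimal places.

1. 34.08483, 0.09743
2. -58.94000, -144.57195
3. 54.83172, -111.26705
4. -48.23627, 96.56941
5. 40.93705, 89.34599

Point 1:
  φ: split at 2 digits → 34° and 5.0899′; 34 + 5.0899/60 = 34.084832
  N ⇒ keep positive
  Lon: degrees = first 3 digits = 0, minutes = 5.846; 0 + 5.846/60 = 0.097433
  E → positive
Point 2:
  Lat: split at 2 digits → 58° and 56.40016′; 58 + 56.40016/60 = 58.940003
  hemisphere S, so the sign is −
  Longitude: split at 3 digits → 144° and 34.3168′; 144 + 34.3168/60 = 144.571947
  W ⇒ negate
Point 3:
  Lat: split at 2 digits → 54° and 49.903′; 54 + 49.903/60 = 54.831717
  N ⇒ keep positive
  Lon: degrees = first 3 digits = 111, minutes = 16.0232; 111 + 16.0232/60 = 111.267053
  W → negative
Point 4:
  Lat: split at 2 digits → 48° and 14.17597′; 48 + 14.17597/60 = 48.236266
  hemisphere S, so the sign is −
  Lon: degrees = first 3 digits = 96, minutes = 34.16466; 96 + 34.16466/60 = 96.569411
  E ⇒ keep positive
Point 5:
  Latitude: split at 2 digits → 40° and 56.223′; 40 + 56.223/60 = 40.937050
  N → positive
  Longitude: degrees = first 3 digits = 89, minutes = 20.7596; 89 + 20.7596/60 = 89.345993
  E → positive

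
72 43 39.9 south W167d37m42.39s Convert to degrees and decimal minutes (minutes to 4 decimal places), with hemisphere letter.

72° 43.6650′ S, 167° 37.7065′ W

φ: 43 + 39.9/60 = 43.665000′
Longitude: seconds/60 = 0.70650; minutes = 37 + 0.70650 = 37.706500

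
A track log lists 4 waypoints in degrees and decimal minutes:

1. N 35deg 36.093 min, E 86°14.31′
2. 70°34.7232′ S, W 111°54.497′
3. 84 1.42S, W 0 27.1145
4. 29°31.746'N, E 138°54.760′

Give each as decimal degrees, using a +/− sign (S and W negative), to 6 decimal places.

1. 35.601550, 86.238500
2. -70.578720, -111.908283
3. -84.023667, -0.451908
4. 29.529100, 138.912667

Point 1:
  φ: 35 + 36.093/60 = 35.6015500
  N ⇒ keep positive
  λ: 14.31′ = 0.238500°; total 86.2385000
  E ⇒ keep positive
Point 2:
  Lat: 34.7232′ = 0.578720°; total 70.5787200
  S → negative
  Longitude: 111 + 54.497/60 = 111.9082833
  W ⇒ negate
Point 3:
  Lat: 1.42′ = 0.023667°; total 84.0236667
  hemisphere S, so the sign is −
  Longitude: 0 + 27.1145/60 = 0.4519083
  W ⇒ negate
Point 4:
  φ: 29 + 31.746/60 = 29.5291000
  N → positive
  Lon: 138 + 54.76/60 = 138.9126667
  E → positive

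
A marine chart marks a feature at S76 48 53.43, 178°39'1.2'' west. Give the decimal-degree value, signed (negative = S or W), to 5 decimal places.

Lat: 76 + 48/60 + 53.43/3600 = 76.814842
S ⇒ negate
Longitude: 178 + 39/60 + 1.2/3600 = 178.650333
W ⇒ negate

-76.81484, -178.65033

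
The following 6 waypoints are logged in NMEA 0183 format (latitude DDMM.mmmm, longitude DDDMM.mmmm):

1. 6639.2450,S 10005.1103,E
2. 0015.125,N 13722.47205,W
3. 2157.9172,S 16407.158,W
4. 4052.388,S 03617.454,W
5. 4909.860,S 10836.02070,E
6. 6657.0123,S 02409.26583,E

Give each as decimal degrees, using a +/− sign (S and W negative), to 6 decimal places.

1. -66.654083, 100.085172
2. 0.252083, -137.374534
3. -21.965287, -164.119300
4. -40.873133, -36.290900
5. -49.164333, 108.600345
6. -66.950205, 24.154431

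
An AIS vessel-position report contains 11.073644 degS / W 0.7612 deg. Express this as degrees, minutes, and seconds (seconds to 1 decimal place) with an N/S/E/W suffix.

11°04′25.1″ S, 0°45′40.3″ W

φ: 0.073644 × 60 = 4.41864′ → 4′, remainder × 60 = 25.118″
Longitude: 0.761200 × 60 = 45.67200′ → 45′, remainder × 60 = 40.320″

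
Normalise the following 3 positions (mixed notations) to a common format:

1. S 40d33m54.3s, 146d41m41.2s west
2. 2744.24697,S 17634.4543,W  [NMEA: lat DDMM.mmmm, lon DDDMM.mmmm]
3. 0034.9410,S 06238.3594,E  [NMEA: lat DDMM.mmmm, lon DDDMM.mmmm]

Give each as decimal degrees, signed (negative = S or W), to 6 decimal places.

Point 1:
  Lat: 40 + 33/60 + 54.3/3600 = 40.5650833
  S ⇒ negate
  λ: 146 + 41/60 + 41.2/3600 = 146.6947778
  hemisphere W, so the sign is −
Point 2:
  φ: degrees = first 2 digits = 27, minutes = 44.24697; 27 + 44.24697/60 = 27.7374495
  S → negative
  Longitude: degrees = first 3 digits = 176, minutes = 34.4543; 176 + 34.4543/60 = 176.5742383
  W ⇒ negate
Point 3:
  Latitude: degrees = first 2 digits = 0, minutes = 34.941; 0 + 34.941/60 = 0.5823500
  S ⇒ negate
  λ: degrees = first 3 digits = 62, minutes = 38.3594; 62 + 38.3594/60 = 62.6393233
  E → positive

1. -40.565083, -146.694778
2. -27.737450, -176.574238
3. -0.582350, 62.639323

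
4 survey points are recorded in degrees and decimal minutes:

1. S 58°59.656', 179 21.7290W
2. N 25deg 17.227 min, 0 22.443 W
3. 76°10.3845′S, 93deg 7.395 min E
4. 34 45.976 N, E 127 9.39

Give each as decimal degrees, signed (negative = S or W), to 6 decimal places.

1. -58.994267, -179.362150
2. 25.287117, -0.374050
3. -76.173075, 93.123250
4. 34.766267, 127.156500

Point 1:
  φ: 58 + 59.656/60 = 58.9942667
  hemisphere S, so the sign is −
  Lon: 179 + 21.729/60 = 179.3621500
  W → negative
Point 2:
  φ: 25 + 17.227/60 = 25.2871167
  N → positive
  Lon: 0 + 22.443/60 = 0.3740500
  W ⇒ negate
Point 3:
  Lat: 10.3845′ = 0.173075°; total 76.1730750
  hemisphere S, so the sign is −
  Longitude: 93 + 7.395/60 = 93.1232500
  E → positive
Point 4:
  Lat: 34 + 45.976/60 = 34.7662667
  N ⇒ keep positive
  Longitude: 127 + 9.39/60 = 127.1565000
  E ⇒ keep positive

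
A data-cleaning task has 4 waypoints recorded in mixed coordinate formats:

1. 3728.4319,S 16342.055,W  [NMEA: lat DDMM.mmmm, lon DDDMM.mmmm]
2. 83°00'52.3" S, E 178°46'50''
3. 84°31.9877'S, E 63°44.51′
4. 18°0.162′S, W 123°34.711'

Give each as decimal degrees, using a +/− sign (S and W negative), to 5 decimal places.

Point 1:
  Lat: degrees = first 2 digits = 37, minutes = 28.4319; 37 + 28.4319/60 = 37.473865
  S ⇒ negate
  Lon: degrees = first 3 digits = 163, minutes = 42.055; 163 + 42.055/60 = 163.700917
  hemisphere W, so the sign is −
Point 2:
  φ: 0′ + 52.3″ = 0.87167′; 83 + 0.87167/60 = 83.014528
  S → negative
  Longitude: 178 + 46/60 + 50/3600 = 178.780556
  E ⇒ keep positive
Point 3:
  φ: 84 + 31.9877/60 = 84.533128
  S → negative
  Lon: 63 + 44.51/60 = 63.741833
  E → positive
Point 4:
  φ: 0.162′ = 0.002700°; total 18.002700
  S ⇒ negate
  λ: 123 + 34.711/60 = 123.578517
  hemisphere W, so the sign is −

1. -37.47387, -163.70092
2. -83.01453, 178.78056
3. -84.53313, 63.74183
4. -18.00270, -123.57852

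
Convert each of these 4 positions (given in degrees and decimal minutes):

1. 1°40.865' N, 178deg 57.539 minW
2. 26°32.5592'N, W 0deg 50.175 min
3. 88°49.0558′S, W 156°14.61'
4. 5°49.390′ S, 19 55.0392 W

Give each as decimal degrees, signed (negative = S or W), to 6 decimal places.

1. 1.681083, -178.958983
2. 26.542653, -0.836250
3. -88.817597, -156.243500
4. -5.823167, -19.917320

Point 1:
  Lat: 1 + 40.865/60 = 1.6810833
  N ⇒ keep positive
  Longitude: 57.539′ = 0.958983°; total 178.9589833
  W ⇒ negate
Point 2:
  Lat: 26 + 32.5592/60 = 26.5426533
  N ⇒ keep positive
  Lon: 0 + 50.175/60 = 0.8362500
  W ⇒ negate
Point 3:
  φ: 49.0558′ = 0.817597°; total 88.8175967
  S ⇒ negate
  Longitude: 156 + 14.61/60 = 156.2435000
  W → negative
Point 4:
  Lat: 49.39′ = 0.823167°; total 5.8231667
  S → negative
  Lon: 55.0392′ = 0.917320°; total 19.9173200
  W → negative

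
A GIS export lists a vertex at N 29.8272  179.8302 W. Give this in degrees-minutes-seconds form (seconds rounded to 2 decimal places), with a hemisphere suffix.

29°49′37.92″ N, 179°49′48.72″ W

φ: 0.827200 × 60 = 49.63200′ → 49′, remainder × 60 = 37.9200″
Lon: whole degrees 179; 49.81200′ → 49′ and 48.7200″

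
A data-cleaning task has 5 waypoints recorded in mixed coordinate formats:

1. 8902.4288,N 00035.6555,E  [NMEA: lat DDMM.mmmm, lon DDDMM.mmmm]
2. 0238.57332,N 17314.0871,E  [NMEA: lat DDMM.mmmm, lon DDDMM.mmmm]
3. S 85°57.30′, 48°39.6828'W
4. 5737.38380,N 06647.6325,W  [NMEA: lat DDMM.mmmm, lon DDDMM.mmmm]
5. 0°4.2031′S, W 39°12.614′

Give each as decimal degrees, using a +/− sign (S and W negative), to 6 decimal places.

1. 89.040480, 0.594258
2. 2.642889, 173.234785
3. -85.955000, -48.661380
4. 57.623063, -66.793875
5. -0.070052, -39.210233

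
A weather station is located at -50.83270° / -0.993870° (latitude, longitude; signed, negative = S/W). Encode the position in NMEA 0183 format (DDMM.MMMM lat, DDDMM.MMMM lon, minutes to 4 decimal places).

Latitude is negative → S; |value| = 50.832700
φ: fractional part 0.832700 → 49.962000 minutes
Longitude is negative → W; |value| = 0.993870
Lon: fractional part 0.993870 → 59.632200 minutes

5049.9620,S / 00059.6322,W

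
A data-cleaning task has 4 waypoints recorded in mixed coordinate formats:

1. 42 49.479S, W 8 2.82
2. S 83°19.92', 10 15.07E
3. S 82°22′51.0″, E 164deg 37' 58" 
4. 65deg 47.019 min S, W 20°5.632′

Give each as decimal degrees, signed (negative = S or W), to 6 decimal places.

1. -42.824650, -8.047000
2. -83.332000, 10.251167
3. -82.380833, 164.632778
4. -65.783650, -20.093867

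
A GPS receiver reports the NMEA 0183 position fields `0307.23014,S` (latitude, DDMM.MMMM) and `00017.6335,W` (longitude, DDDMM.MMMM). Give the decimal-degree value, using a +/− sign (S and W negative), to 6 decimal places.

-3.120502, -0.293892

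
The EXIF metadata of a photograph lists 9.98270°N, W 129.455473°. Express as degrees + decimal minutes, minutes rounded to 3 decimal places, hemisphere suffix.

9° 58.962′ N, 129° 27.328′ W

Latitude: fractional part 0.982700 → 58.96200 minutes
λ: fractional part 0.455473 → 27.32838 minutes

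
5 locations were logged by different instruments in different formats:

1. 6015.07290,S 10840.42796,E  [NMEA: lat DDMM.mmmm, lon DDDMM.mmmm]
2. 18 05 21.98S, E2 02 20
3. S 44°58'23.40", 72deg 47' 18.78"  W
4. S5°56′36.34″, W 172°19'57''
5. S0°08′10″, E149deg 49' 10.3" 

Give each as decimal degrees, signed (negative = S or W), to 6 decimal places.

Point 1:
  Latitude: degrees = first 2 digits = 60, minutes = 15.0729; 60 + 15.0729/60 = 60.2512150
  S ⇒ negate
  Longitude: split at 3 digits → 108° and 40.42796′; 108 + 40.42796/60 = 108.6737993
  E → positive
Point 2:
  Lat: 5′ + 21.98″ = 5.36633′; 18 + 5.36633/60 = 18.0894389
  hemisphere S, so the sign is −
  λ: 2′ + 20″ = 2.33333′; 2 + 2.33333/60 = 2.0388889
  E ⇒ keep positive
Point 3:
  Lat: 44 + 58/60 + 23.4/3600 = 44.9731667
  S → negative
  λ: 72° + 47/60 + 18.78/3600 = 72 + 0.783333 + 0.005217 = 72.7885500
  W → negative
Point 4:
  φ: 5° + 56/60 + 36.34/3600 = 5 + 0.933333 + 0.010094 = 5.9434278
  hemisphere S, so the sign is −
  Lon: 19′ + 57″ = 19.95000′; 172 + 19.95000/60 = 172.3325000
  W ⇒ negate
Point 5:
  Lat: 0° + 8/60 + 10/3600 = 0 + 0.133333 + 0.002778 = 0.1361111
  hemisphere S, so the sign is −
  λ: 149 + 49/60 + 10.3/3600 = 149.8195278
  E → positive

1. -60.251215, 108.673799
2. -18.089439, 2.038889
3. -44.973167, -72.788550
4. -5.943428, -172.332500
5. -0.136111, 149.819528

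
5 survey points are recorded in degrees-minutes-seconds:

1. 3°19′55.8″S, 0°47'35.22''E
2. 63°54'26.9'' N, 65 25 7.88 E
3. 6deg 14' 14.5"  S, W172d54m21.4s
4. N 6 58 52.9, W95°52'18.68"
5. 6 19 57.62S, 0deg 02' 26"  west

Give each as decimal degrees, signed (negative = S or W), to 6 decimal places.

Point 1:
  Lat: 3° + 19/60 + 55.8/3600 = 3 + 0.316667 + 0.015500 = 3.3321667
  S → negative
  Lon: 47′ + 35.22″ = 47.58700′; 0 + 47.58700/60 = 0.7931167
  E → positive
Point 2:
  Lat: 54′ + 26.9″ = 54.44833′; 63 + 54.44833/60 = 63.9074722
  N ⇒ keep positive
  Lon: 65 + 25/60 + 7.88/3600 = 65.4188556
  E ⇒ keep positive
Point 3:
  φ: 6 + 14/60 + 14.5/3600 = 6.2373611
  S → negative
  λ: 54′ + 21.4″ = 54.35667′; 172 + 54.35667/60 = 172.9059444
  hemisphere W, so the sign is −
Point 4:
  Latitude: 58′ + 52.9″ = 58.88167′; 6 + 58.88167/60 = 6.9813611
  N ⇒ keep positive
  Lon: 95 + 52/60 + 18.68/3600 = 95.8718556
  W → negative
Point 5:
  Lat: 6° + 19/60 + 57.62/3600 = 6 + 0.316667 + 0.016006 = 6.3326722
  S → negative
  λ: 0 + 2/60 + 26/3600 = 0.0405556
  W → negative

1. -3.332167, 0.793117
2. 63.907472, 65.418856
3. -6.237361, -172.905944
4. 6.981361, -95.871856
5. -6.332672, -0.040556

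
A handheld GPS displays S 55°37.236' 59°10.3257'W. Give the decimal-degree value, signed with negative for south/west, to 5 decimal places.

Latitude: 55 + 37.236/60 = 55.620600
S → negative
Lon: 10.3257′ = 0.172095°; total 59.172095
W → negative

-55.62060, -59.17210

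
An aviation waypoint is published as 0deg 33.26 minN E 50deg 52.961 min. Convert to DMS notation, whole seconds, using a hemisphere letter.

0°33′16″ N, 50°52′58″ E

Lat: fractional minutes 0.26000 × 60 = 15.60″
λ: fractional minutes 0.96100 × 60 = 57.66″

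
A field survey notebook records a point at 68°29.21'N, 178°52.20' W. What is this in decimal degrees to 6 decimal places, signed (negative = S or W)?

68.486833, -178.870000

φ: 29.21′ = 0.486833°; total 68.4868333
N ⇒ keep positive
Longitude: 178 + 52.2/60 = 178.8700000
W → negative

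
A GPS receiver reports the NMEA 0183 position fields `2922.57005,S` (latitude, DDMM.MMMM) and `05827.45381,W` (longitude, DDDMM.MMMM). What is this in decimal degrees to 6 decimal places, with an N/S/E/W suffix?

29.376168° S, 58.457564° W

Latitude: degrees = first 2 digits = 29, minutes = 22.57005; 29 + 22.57005/60 = 29.3761675
λ: split at 3 digits → 058° and 27.45381′; 58 + 27.45381/60 = 58.4575635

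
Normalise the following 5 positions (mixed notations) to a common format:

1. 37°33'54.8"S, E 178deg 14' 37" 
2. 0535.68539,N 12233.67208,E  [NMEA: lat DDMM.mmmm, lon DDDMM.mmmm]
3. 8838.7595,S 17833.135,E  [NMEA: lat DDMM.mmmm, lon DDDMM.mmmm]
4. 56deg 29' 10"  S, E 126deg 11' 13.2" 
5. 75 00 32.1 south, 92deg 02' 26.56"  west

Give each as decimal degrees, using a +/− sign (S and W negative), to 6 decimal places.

Point 1:
  Latitude: 33′ + 54.8″ = 33.91333′; 37 + 33.91333/60 = 37.5652222
  S → negative
  λ: 178 + 14/60 + 37/3600 = 178.2436111
  E → positive
Point 2:
  Latitude: split at 2 digits → 05° and 35.68539′; 5 + 35.68539/60 = 5.5947565
  N → positive
  Longitude: degrees = first 3 digits = 122, minutes = 33.67208; 122 + 33.67208/60 = 122.5612013
  E → positive
Point 3:
  φ: split at 2 digits → 88° and 38.7595′; 88 + 38.7595/60 = 88.6459917
  S ⇒ negate
  Longitude: degrees = first 3 digits = 178, minutes = 33.135; 178 + 33.135/60 = 178.5522500
  E ⇒ keep positive
Point 4:
  Lat: 29′ + 10″ = 29.16667′; 56 + 29.16667/60 = 56.4861111
  hemisphere S, so the sign is −
  λ: 126 + 11/60 + 13.2/3600 = 126.1870000
  E → positive
Point 5:
  φ: 0′ + 32.1″ = 0.53500′; 75 + 0.53500/60 = 75.0089167
  S ⇒ negate
  Lon: 92° + 2/60 + 26.56/3600 = 92 + 0.033333 + 0.007378 = 92.0407111
  W → negative

1. -37.565222, 178.243611
2. 5.594757, 122.561201
3. -88.645992, 178.552250
4. -56.486111, 126.187000
5. -75.008917, -92.040711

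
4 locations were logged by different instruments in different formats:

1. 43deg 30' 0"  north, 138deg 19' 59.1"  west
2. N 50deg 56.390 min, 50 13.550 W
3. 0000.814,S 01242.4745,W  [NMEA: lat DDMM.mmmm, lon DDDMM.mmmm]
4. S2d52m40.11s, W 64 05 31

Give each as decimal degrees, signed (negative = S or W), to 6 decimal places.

Point 1:
  Lat: 30′ + 0″ = 30.00000′; 43 + 30.00000/60 = 43.5000000
  N ⇒ keep positive
  Longitude: 19′ + 59.1″ = 19.98500′; 138 + 19.98500/60 = 138.3330833
  W → negative
Point 2:
  Lat: 50 + 56.39/60 = 50.9398333
  N ⇒ keep positive
  Longitude: 50 + 13.55/60 = 50.2258333
  hemisphere W, so the sign is −
Point 3:
  φ: degrees = first 2 digits = 0, minutes = 0.814; 0 + 0.814/60 = 0.0135667
  S ⇒ negate
  λ: split at 3 digits → 012° and 42.4745′; 12 + 42.4745/60 = 12.7079083
  W → negative
Point 4:
  Lat: 52′ + 40.11″ = 52.66850′; 2 + 52.66850/60 = 2.8778083
  S → negative
  Lon: 5′ + 31″ = 5.51667′; 64 + 5.51667/60 = 64.0919444
  W ⇒ negate

1. 43.500000, -138.333083
2. 50.939833, -50.225833
3. -0.013567, -12.707908
4. -2.877808, -64.091944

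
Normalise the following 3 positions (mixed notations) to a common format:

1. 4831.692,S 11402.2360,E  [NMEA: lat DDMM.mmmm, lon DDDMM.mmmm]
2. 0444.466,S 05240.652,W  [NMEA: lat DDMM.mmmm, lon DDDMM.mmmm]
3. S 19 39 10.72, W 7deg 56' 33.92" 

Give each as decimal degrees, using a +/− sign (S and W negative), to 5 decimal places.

1. -48.52820, 114.03727
2. -4.74110, -52.67753
3. -19.65298, -7.94276

Point 1:
  Latitude: split at 2 digits → 48° and 31.692′; 48 + 31.692/60 = 48.528200
  S → negative
  λ: degrees = first 3 digits = 114, minutes = 2.236; 114 + 2.236/60 = 114.037267
  E → positive
Point 2:
  Lat: degrees = first 2 digits = 4, minutes = 44.466; 4 + 44.466/60 = 4.741100
  S → negative
  Longitude: degrees = first 3 digits = 52, minutes = 40.652; 52 + 40.652/60 = 52.677533
  W → negative
Point 3:
  Latitude: 19° + 39/60 + 10.72/3600 = 19 + 0.650000 + 0.002978 = 19.652978
  S ⇒ negate
  λ: 7° + 56/60 + 33.92/3600 = 7 + 0.933333 + 0.009422 = 7.942756
  W → negative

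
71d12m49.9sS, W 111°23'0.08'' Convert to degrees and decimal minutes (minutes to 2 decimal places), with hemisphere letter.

Latitude: seconds/60 = 0.83167; minutes = 12 + 0.83167 = 12.8317
Longitude: 23 + 0.08/60 = 23.0013′

71° 12.83′ S, 111° 23.00′ W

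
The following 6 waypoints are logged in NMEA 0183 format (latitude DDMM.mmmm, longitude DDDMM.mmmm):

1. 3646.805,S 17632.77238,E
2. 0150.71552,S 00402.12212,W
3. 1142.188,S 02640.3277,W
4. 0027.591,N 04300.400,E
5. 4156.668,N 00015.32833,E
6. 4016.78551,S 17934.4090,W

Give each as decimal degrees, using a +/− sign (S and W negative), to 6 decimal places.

Point 1:
  Latitude: degrees = first 2 digits = 36, minutes = 46.805; 36 + 46.805/60 = 36.7800833
  S → negative
  Longitude: split at 3 digits → 176° and 32.77238′; 176 + 32.77238/60 = 176.5462063
  E ⇒ keep positive
Point 2:
  φ: degrees = first 2 digits = 1, minutes = 50.71552; 1 + 50.71552/60 = 1.8452587
  S ⇒ negate
  Longitude: split at 3 digits → 004° and 2.12212′; 4 + 2.12212/60 = 4.0353687
  hemisphere W, so the sign is −
Point 3:
  Lat: degrees = first 2 digits = 11, minutes = 42.188; 11 + 42.188/60 = 11.7031333
  S → negative
  Longitude: split at 3 digits → 026° and 40.3277′; 26 + 40.3277/60 = 26.6721283
  hemisphere W, so the sign is −
Point 4:
  φ: degrees = first 2 digits = 0, minutes = 27.591; 0 + 27.591/60 = 0.4598500
  N → positive
  Lon: split at 3 digits → 043° and 0.4′; 43 + 0.4/60 = 43.0066667
  E → positive
Point 5:
  Lat: degrees = first 2 digits = 41, minutes = 56.668; 41 + 56.668/60 = 41.9444667
  N ⇒ keep positive
  λ: degrees = first 3 digits = 0, minutes = 15.32833; 0 + 15.32833/60 = 0.2554722
  E → positive
Point 6:
  Lat: split at 2 digits → 40° and 16.78551′; 40 + 16.78551/60 = 40.2797585
  S ⇒ negate
  Longitude: degrees = first 3 digits = 179, minutes = 34.409; 179 + 34.409/60 = 179.5734833
  W ⇒ negate

1. -36.780083, 176.546206
2. -1.845259, -4.035369
3. -11.703133, -26.672128
4. 0.459850, 43.006667
5. 41.944467, 0.255472
6. -40.279759, -179.573483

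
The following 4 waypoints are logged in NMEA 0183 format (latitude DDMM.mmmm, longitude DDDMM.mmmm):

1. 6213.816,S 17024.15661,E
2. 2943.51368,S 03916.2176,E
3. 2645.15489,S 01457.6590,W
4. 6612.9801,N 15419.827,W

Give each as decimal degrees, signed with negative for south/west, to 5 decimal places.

1. -62.23027, 170.40261
2. -29.72523, 39.27029
3. -26.75258, -14.96098
4. 66.21634, -154.33045

Point 1:
  Lat: split at 2 digits → 62° and 13.816′; 62 + 13.816/60 = 62.230267
  S ⇒ negate
  λ: split at 3 digits → 170° and 24.15661′; 170 + 24.15661/60 = 170.402610
  E ⇒ keep positive
Point 2:
  Latitude: split at 2 digits → 29° and 43.51368′; 29 + 43.51368/60 = 29.725228
  S → negative
  λ: split at 3 digits → 039° and 16.2176′; 39 + 16.2176/60 = 39.270293
  E → positive
Point 3:
  Latitude: degrees = first 2 digits = 26, minutes = 45.15489; 26 + 45.15489/60 = 26.752582
  S ⇒ negate
  Lon: split at 3 digits → 014° and 57.659′; 14 + 57.659/60 = 14.960983
  hemisphere W, so the sign is −
Point 4:
  φ: degrees = first 2 digits = 66, minutes = 12.9801; 66 + 12.9801/60 = 66.216335
  N ⇒ keep positive
  Longitude: degrees = first 3 digits = 154, minutes = 19.827; 154 + 19.827/60 = 154.330450
  W → negative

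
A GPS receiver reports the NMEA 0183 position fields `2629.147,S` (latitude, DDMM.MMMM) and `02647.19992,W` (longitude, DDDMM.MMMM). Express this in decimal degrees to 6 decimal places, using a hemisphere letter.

26.485783° S, 26.786665° W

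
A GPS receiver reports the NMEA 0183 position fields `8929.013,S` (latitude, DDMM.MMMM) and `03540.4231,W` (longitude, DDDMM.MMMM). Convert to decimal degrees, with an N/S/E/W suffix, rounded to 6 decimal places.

Latitude: degrees = first 2 digits = 89, minutes = 29.013; 89 + 29.013/60 = 89.4835500
Lon: degrees = first 3 digits = 35, minutes = 40.4231; 35 + 40.4231/60 = 35.6737183

89.483550° S, 35.673718° W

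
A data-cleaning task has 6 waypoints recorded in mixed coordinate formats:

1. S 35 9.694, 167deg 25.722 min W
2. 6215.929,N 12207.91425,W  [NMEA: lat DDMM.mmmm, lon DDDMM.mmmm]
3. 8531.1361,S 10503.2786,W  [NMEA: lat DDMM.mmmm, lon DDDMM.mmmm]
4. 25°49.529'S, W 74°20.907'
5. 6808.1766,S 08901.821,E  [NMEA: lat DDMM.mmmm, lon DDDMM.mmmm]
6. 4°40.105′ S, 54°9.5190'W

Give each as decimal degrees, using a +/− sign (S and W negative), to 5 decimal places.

Point 1:
  Lat: 9.694′ = 0.161567°; total 35.161567
  hemisphere S, so the sign is −
  Longitude: 167 + 25.722/60 = 167.428700
  W → negative
Point 2:
  Latitude: split at 2 digits → 62° and 15.929′; 62 + 15.929/60 = 62.265483
  N ⇒ keep positive
  Lon: split at 3 digits → 122° and 7.91425′; 122 + 7.91425/60 = 122.131904
  W ⇒ negate
Point 3:
  φ: degrees = first 2 digits = 85, minutes = 31.1361; 85 + 31.1361/60 = 85.518935
  hemisphere S, so the sign is −
  Longitude: degrees = first 3 digits = 105, minutes = 3.2786; 105 + 3.2786/60 = 105.054643
  W → negative
Point 4:
  φ: 25 + 49.529/60 = 25.825483
  S ⇒ negate
  Longitude: 20.907′ = 0.348450°; total 74.348450
  W → negative
Point 5:
  Lat: degrees = first 2 digits = 68, minutes = 8.1766; 68 + 8.1766/60 = 68.136277
  S ⇒ negate
  Lon: split at 3 digits → 089° and 1.821′; 89 + 1.821/60 = 89.030350
  E ⇒ keep positive
Point 6:
  Lat: 40.105′ = 0.668417°; total 4.668417
  S ⇒ negate
  λ: 54 + 9.519/60 = 54.158650
  W → negative

1. -35.16157, -167.42870
2. 62.26548, -122.13190
3. -85.51894, -105.05464
4. -25.82548, -74.34845
5. -68.13628, 89.03035
6. -4.66842, -54.15865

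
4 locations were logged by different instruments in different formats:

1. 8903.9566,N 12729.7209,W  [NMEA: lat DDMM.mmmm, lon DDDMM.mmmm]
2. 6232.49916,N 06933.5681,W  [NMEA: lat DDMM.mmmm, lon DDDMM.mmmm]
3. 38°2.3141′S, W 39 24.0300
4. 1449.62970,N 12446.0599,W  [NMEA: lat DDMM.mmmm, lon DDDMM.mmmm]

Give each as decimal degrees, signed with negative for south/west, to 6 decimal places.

Point 1:
  Lat: degrees = first 2 digits = 89, minutes = 3.9566; 89 + 3.9566/60 = 89.0659433
  N ⇒ keep positive
  Lon: split at 3 digits → 127° and 29.7209′; 127 + 29.7209/60 = 127.4953483
  hemisphere W, so the sign is −
Point 2:
  Lat: degrees = first 2 digits = 62, minutes = 32.49916; 62 + 32.49916/60 = 62.5416527
  N → positive
  λ: degrees = first 3 digits = 69, minutes = 33.5681; 69 + 33.5681/60 = 69.5594683
  hemisphere W, so the sign is −
Point 3:
  φ: 38 + 2.3141/60 = 38.0385683
  S → negative
  Longitude: 24.03′ = 0.400500°; total 39.4005000
  hemisphere W, so the sign is −
Point 4:
  φ: split at 2 digits → 14° and 49.6297′; 14 + 49.6297/60 = 14.8271617
  N → positive
  λ: split at 3 digits → 124° and 46.0599′; 124 + 46.0599/60 = 124.7676650
  W ⇒ negate

1. 89.065943, -127.495348
2. 62.541653, -69.559468
3. -38.038568, -39.400500
4. 14.827162, -124.767665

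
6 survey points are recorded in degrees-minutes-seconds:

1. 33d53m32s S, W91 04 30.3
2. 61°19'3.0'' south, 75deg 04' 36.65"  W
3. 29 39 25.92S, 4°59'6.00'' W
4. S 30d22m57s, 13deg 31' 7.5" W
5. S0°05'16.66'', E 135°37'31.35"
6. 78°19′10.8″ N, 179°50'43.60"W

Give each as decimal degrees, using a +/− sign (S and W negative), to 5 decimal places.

1. -33.89222, -91.07508
2. -61.31750, -75.07685
3. -29.65720, -4.98500
4. -30.38250, -13.51875
5. -0.08796, 135.62538
6. 78.31967, -179.84544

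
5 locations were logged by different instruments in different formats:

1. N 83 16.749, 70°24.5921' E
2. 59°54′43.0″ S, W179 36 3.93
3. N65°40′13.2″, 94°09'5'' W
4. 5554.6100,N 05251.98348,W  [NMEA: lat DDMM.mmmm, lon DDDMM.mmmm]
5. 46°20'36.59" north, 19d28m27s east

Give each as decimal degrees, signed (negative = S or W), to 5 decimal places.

1. 83.27915, 70.40987
2. -59.91194, -179.60109
3. 65.67033, -94.15139
4. 55.91017, -52.86639
5. 46.34350, 19.47417

Point 1:
  Lat: 83 + 16.749/60 = 83.279150
  N ⇒ keep positive
  λ: 24.5921′ = 0.409868°; total 70.409868
  E ⇒ keep positive
Point 2:
  φ: 59 + 54/60 + 43/3600 = 59.911944
  hemisphere S, so the sign is −
  Lon: 36′ + 3.93″ = 36.06550′; 179 + 36.06550/60 = 179.601092
  W ⇒ negate
Point 3:
  φ: 65 + 40/60 + 13.2/3600 = 65.670333
  N → positive
  Lon: 9′ + 5″ = 9.08333′; 94 + 9.08333/60 = 94.151389
  W ⇒ negate
Point 4:
  φ: degrees = first 2 digits = 55, minutes = 54.61; 55 + 54.61/60 = 55.910167
  N ⇒ keep positive
  Lon: split at 3 digits → 052° and 51.98348′; 52 + 51.98348/60 = 52.866391
  hemisphere W, so the sign is −
Point 5:
  Latitude: 20′ + 36.59″ = 20.60983′; 46 + 20.60983/60 = 46.343497
  N ⇒ keep positive
  Longitude: 19 + 28/60 + 27/3600 = 19.474167
  E → positive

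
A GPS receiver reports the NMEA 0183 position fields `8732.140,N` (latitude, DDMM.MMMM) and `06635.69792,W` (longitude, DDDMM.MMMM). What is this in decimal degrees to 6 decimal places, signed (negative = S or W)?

φ: degrees = first 2 digits = 87, minutes = 32.14; 87 + 32.14/60 = 87.5356667
N ⇒ keep positive
λ: degrees = first 3 digits = 66, minutes = 35.69792; 66 + 35.69792/60 = 66.5949653
W → negative

87.535667, -66.594965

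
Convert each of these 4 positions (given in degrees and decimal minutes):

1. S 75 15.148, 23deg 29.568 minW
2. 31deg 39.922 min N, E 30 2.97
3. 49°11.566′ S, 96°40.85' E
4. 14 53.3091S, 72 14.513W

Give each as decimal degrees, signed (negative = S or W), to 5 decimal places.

1. -75.25247, -23.49280
2. 31.66537, 30.04950
3. -49.19277, 96.68083
4. -14.88849, -72.24188

Point 1:
  Lat: 15.148′ = 0.252467°; total 75.252467
  hemisphere S, so the sign is −
  Longitude: 29.568′ = 0.492800°; total 23.492800
  hemisphere W, so the sign is −
Point 2:
  Latitude: 39.922′ = 0.665367°; total 31.665367
  N → positive
  Longitude: 30 + 2.97/60 = 30.049500
  E → positive
Point 3:
  Latitude: 49 + 11.566/60 = 49.192767
  S ⇒ negate
  Longitude: 96 + 40.85/60 = 96.680833
  E → positive
Point 4:
  Lat: 14 + 53.3091/60 = 14.888485
  S ⇒ negate
  Longitude: 72 + 14.513/60 = 72.241883
  W ⇒ negate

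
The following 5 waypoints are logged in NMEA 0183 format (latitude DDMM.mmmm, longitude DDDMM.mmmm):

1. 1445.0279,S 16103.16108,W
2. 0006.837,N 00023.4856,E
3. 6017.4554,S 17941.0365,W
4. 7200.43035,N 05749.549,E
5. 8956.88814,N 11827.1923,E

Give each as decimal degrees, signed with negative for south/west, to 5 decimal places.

Point 1:
  φ: degrees = first 2 digits = 14, minutes = 45.0279; 14 + 45.0279/60 = 14.750465
  S → negative
  Lon: degrees = first 3 digits = 161, minutes = 3.16108; 161 + 3.16108/60 = 161.052685
  W ⇒ negate
Point 2:
  Latitude: split at 2 digits → 00° and 6.837′; 0 + 6.837/60 = 0.113950
  N ⇒ keep positive
  Lon: degrees = first 3 digits = 0, minutes = 23.4856; 0 + 23.4856/60 = 0.391427
  E → positive
Point 3:
  φ: split at 2 digits → 60° and 17.4554′; 60 + 17.4554/60 = 60.290923
  S → negative
  Lon: degrees = first 3 digits = 179, minutes = 41.0365; 179 + 41.0365/60 = 179.683942
  W ⇒ negate
Point 4:
  Latitude: degrees = first 2 digits = 72, minutes = 0.43035; 72 + 0.43035/60 = 72.007173
  N → positive
  Lon: degrees = first 3 digits = 57, minutes = 49.549; 57 + 49.549/60 = 57.825817
  E → positive
Point 5:
  Lat: degrees = first 2 digits = 89, minutes = 56.88814; 89 + 56.88814/60 = 89.948136
  N → positive
  λ: split at 3 digits → 118° and 27.1923′; 118 + 27.1923/60 = 118.453205
  E ⇒ keep positive

1. -14.75047, -161.05268
2. 0.11395, 0.39143
3. -60.29092, -179.68394
4. 72.00717, 57.82582
5. 89.94814, 118.45321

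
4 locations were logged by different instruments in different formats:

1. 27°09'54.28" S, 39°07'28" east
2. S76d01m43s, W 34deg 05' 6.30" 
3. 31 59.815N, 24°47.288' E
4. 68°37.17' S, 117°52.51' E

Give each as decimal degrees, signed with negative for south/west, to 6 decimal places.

1. -27.165078, 39.124444
2. -76.028611, -34.085083
3. 31.996917, 24.788133
4. -68.619500, 117.875167

Point 1:
  Latitude: 27 + 9/60 + 54.28/3600 = 27.1650778
  S → negative
  Longitude: 39 + 7/60 + 28/3600 = 39.1244444
  E ⇒ keep positive
Point 2:
  Latitude: 76° + 1/60 + 43/3600 = 76 + 0.016667 + 0.011944 = 76.0286111
  S → negative
  Lon: 34° + 5/60 + 6.3/3600 = 34 + 0.083333 + 0.001750 = 34.0850833
  W ⇒ negate
Point 3:
  Lat: 31 + 59.815/60 = 31.9969167
  N ⇒ keep positive
  Longitude: 24 + 47.288/60 = 24.7881333
  E → positive
Point 4:
  φ: 68 + 37.17/60 = 68.6195000
  hemisphere S, so the sign is −
  λ: 52.51′ = 0.875167°; total 117.8751667
  E ⇒ keep positive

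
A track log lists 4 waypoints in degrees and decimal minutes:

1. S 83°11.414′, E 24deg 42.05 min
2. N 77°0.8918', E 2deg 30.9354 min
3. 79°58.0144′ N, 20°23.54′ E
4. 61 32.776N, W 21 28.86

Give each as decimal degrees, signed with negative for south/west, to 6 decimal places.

1. -83.190233, 24.700833
2. 77.014863, 2.515590
3. 79.966907, 20.392333
4. 61.546267, -21.481000

Point 1:
  Latitude: 11.414′ = 0.190233°; total 83.1902333
  S ⇒ negate
  Longitude: 42.05′ = 0.700833°; total 24.7008333
  E → positive
Point 2:
  φ: 77 + 0.8918/60 = 77.0148633
  N → positive
  Lon: 2 + 30.9354/60 = 2.5155900
  E → positive
Point 3:
  Lat: 79 + 58.0144/60 = 79.9669067
  N → positive
  Longitude: 20 + 23.54/60 = 20.3923333
  E ⇒ keep positive
Point 4:
  φ: 61 + 32.776/60 = 61.5462667
  N ⇒ keep positive
  Longitude: 21 + 28.86/60 = 21.4810000
  hemisphere W, so the sign is −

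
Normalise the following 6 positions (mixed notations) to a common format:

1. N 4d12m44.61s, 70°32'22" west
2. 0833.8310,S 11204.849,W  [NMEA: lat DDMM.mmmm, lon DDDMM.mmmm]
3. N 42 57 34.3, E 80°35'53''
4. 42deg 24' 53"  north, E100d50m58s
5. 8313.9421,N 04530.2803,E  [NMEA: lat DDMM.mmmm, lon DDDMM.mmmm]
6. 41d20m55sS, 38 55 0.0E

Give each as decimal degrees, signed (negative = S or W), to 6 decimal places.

1. 4.212392, -70.539444
2. -8.563850, -112.080817
3. 42.959528, 80.598056
4. 42.414722, 100.849444
5. 83.232368, 45.504672
6. -41.348611, 38.916667

Point 1:
  φ: 4° + 12/60 + 44.61/3600 = 4 + 0.200000 + 0.012392 = 4.2123917
  N → positive
  λ: 70° + 32/60 + 22/3600 = 70 + 0.533333 + 0.006111 = 70.5394444
  W → negative
Point 2:
  Latitude: degrees = first 2 digits = 8, minutes = 33.831; 8 + 33.831/60 = 8.5638500
  S ⇒ negate
  λ: degrees = first 3 digits = 112, minutes = 4.849; 112 + 4.849/60 = 112.0808167
  W → negative
Point 3:
  Lat: 57′ + 34.3″ = 57.57167′; 42 + 57.57167/60 = 42.9595278
  N → positive
  Longitude: 80° + 35/60 + 53/3600 = 80 + 0.583333 + 0.014722 = 80.5980556
  E ⇒ keep positive
Point 4:
  Lat: 24′ + 53″ = 24.88333′; 42 + 24.88333/60 = 42.4147222
  N → positive
  Longitude: 100 + 50/60 + 58/3600 = 100.8494444
  E → positive
Point 5:
  φ: degrees = first 2 digits = 83, minutes = 13.9421; 83 + 13.9421/60 = 83.2323683
  N → positive
  Lon: degrees = first 3 digits = 45, minutes = 30.2803; 45 + 30.2803/60 = 45.5046717
  E → positive
Point 6:
  Latitude: 41 + 20/60 + 55/3600 = 41.3486111
  hemisphere S, so the sign is −
  λ: 55′ + 0″ = 55.00000′; 38 + 55.00000/60 = 38.9166667
  E ⇒ keep positive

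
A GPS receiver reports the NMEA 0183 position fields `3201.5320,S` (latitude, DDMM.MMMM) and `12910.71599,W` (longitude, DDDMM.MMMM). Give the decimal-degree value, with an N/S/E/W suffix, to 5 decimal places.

32.02553° S, 129.17860° W

Latitude: degrees = first 2 digits = 32, minutes = 1.532; 32 + 1.532/60 = 32.025533
Longitude: degrees = first 3 digits = 129, minutes = 10.71599; 129 + 10.71599/60 = 129.178600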